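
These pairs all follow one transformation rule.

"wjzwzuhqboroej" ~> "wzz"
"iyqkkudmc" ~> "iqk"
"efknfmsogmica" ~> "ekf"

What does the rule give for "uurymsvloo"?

In each case the input is transformed by: keep every other character starting from the first (positions 1st, 3rd, 5th, ...), then keep only the first 3 characters.
Starting from "uurymsvloo": after the first operation, "urmvo"; after the second, "urm".

urm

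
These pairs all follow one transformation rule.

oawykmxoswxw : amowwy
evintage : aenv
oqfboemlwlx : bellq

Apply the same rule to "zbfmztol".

blmt

Looking at the pairs, the operation is to keep every other character starting from the second (positions 2nd, 4th, 6th, ...), then sort the characters into alphabetical order.
Starting from "zbfmztol": after the first operation, "bmtl"; after the second, "blmt".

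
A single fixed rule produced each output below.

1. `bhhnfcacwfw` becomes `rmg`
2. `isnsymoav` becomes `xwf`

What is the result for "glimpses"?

The pattern: keep one character in every 3, starting at position 3 (positions 3rd, 6th, 9th, ...), then shift every letter 10 places forward in the alphabet (wrapping around).
"glimpses" → "sc".

sc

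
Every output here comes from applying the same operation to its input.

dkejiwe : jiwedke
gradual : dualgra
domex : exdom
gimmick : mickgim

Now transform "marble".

blemar

In each case the input is transformed by: move the first 3 characters to the end (rotate left by 3).
On "marble" that produces "blemar".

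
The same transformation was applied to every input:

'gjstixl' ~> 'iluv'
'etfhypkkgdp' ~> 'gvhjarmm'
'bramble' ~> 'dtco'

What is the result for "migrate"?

Each output is the input with this applied: shift every letter 2 places forward in the alphabet (wrapping around), then delete the last 3 characters.
For "migrate" the result is "okit".

okit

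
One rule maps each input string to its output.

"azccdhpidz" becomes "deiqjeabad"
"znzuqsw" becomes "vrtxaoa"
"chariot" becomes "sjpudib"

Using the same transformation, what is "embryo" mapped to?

szpfnc

What's happening: move the first 3 characters to the end (rotate left by 3), then shift every letter 1 place forward in the alphabet (wrapping around).
For "embryo", step one produces "ryoemb"; step two turns that into "szpfnc".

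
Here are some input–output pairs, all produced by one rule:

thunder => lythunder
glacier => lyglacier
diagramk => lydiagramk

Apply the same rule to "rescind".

Each output is the input with this applied: prepend "ly".
"rescind" → "lyrescind".

lyrescind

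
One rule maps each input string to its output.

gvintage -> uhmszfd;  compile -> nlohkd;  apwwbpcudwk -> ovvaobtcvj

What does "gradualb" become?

Rule — delete the first character, then shift every letter 1 place backward in the alphabet (wrapping around).
"gradualb" → "radualb" → "qzctzka".
(Check on "apwwbpcudwk": → "pwwbpcudwk" → "ovvaobtcvj" ✓)

qzctzka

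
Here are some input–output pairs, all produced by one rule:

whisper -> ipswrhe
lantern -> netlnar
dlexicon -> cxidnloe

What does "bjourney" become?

nurbyjeo

Looking at the pairs, the operation is to take characters alternately from the front and the back (1st, last, 2nd, 2nd-last, ...), then move the last 3 characters to the front (rotate right by 3).
Starting from "bjourney": after the first operation, "byjeonur"; after the second, "nurbyjeo".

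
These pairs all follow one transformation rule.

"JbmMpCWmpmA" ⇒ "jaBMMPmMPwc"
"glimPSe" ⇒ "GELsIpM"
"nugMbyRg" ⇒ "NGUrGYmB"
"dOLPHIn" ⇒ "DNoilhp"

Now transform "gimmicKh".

GHIkMCMI

The rule is to take characters alternately from the front and the back (1st, last, 2nd, 2nd-last, ...), then flip the case of every letter.
For "gimmicKh" the result is "GHIkMCMI".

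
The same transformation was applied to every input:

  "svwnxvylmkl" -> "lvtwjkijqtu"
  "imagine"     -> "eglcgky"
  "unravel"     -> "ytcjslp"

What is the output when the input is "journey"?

plcwhms

In each case the input is transformed by: shift every letter 2 places backward in the alphabet (wrapping around), then move the first 3 characters to the end (rotate left by 3).
So "journey" becomes "plcwhms".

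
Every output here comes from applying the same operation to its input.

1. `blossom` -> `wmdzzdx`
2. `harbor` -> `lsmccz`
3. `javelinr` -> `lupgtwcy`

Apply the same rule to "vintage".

tgeyrlp

The pattern: shift every letter 11 places forward in the alphabet (wrapping around), then swap each adjacent pair of characters (1↔2, 3↔4, ...).
Applying both steps to "vintage": "gtyelrp", then "tgeyrlp".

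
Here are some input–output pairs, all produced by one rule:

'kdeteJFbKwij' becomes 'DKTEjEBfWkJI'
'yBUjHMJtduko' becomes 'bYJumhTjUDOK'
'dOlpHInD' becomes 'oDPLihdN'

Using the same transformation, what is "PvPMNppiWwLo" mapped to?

Each output is the input with this applied: swap each adjacent pair of characters (1↔2, 3↔4, ...), then flip the case of every letter.
Doing the same to "PvPMNppiWwLo": "VpmpPnIPWwOl".

VpmpPnIPWwOl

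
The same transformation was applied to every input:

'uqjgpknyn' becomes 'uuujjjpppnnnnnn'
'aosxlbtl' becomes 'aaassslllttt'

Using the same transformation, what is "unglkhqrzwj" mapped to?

uuugggkkkqqqzzzjjj

In each case the input is transformed by: keep every other character starting from the first (positions 1st, 3rd, 5th, ...), then repeat every character 3 times.
Starting from "unglkhqrzwj": after the first operation, "ugkqzj"; after the second, "uuugggkkkqqqzzzjjj".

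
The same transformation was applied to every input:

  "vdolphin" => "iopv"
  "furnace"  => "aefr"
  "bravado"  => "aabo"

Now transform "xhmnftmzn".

fmmnx

Each output is the input with this applied: keep every other character starting from the first (positions 1st, 3rd, 5th, ...), then sort the characters into alphabetical order.
Working it through for "xhmnftmzn": intermediate "xmfmn", final "fmmnx".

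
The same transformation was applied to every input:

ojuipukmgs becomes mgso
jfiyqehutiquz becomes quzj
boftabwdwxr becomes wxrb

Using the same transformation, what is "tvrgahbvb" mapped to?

bvbt

Each output is the input with this applied: move the first character to the end, then keep only the last 4 characters.
Working it through for "tvrgahbvb": intermediate "vrgahbvbt", final "bvbt".
(Check on "ojuipukmgs": → "juipukmgso" → "mgso" ✓)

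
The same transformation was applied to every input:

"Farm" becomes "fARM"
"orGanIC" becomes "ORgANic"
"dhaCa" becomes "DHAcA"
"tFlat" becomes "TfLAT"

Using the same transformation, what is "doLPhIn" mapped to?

Looking at the pairs, the operation is to flip the case of every letter.
Applying that to "doLPhIn" gives "DOlpHiN".

DOlpHiN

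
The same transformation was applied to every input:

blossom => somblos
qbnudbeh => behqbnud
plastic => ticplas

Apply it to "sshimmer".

The pattern: move the last 3 characters to the front (rotate right by 3).
"sshimmer" → "mersshim".

mersshim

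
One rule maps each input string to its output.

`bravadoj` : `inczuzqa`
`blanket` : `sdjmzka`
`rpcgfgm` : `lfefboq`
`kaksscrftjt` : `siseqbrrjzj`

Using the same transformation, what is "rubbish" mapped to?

Each output is the input with this applied: shift every letter 1 place backward in the alphabet (wrapping around), then reverse the string.
On "rubbish": the first step gives "qtaahrg", and the second then gives "grhaatq".
(Check on "rpcgfgm": → "qobfefl" → "lfefboq" ✓)

grhaatq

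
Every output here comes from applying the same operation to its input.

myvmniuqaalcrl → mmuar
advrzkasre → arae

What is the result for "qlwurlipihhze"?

The pattern: keep one character in every 3, starting at position 1 (positions 1st, 4th, 7th, ...).
Applying that to "qlwurlipihhze" gives "quihe".

quihe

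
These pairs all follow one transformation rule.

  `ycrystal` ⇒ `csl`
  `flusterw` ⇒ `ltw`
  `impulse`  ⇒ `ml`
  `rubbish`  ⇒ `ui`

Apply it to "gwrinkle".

In each case the input is transformed by: keep one character in every 3, starting at position 2 (positions 2nd, 5th, 8th, ...).
For "gwrinkle" the result is "wne".

wne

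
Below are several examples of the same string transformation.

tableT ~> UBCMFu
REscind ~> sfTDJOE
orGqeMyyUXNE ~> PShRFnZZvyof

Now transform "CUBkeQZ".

The pattern: flip the case of every letter, then shift every letter 1 place forward in the alphabet (wrapping around).
Applying both steps to "CUBkeQZ": "cubKEqz", then "dvcLFra".

dvcLFra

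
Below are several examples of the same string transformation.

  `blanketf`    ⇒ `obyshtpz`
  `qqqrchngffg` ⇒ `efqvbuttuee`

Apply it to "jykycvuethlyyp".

The transformation: move the first 2 characters to the end (rotate left by 2), then shift every letter 12 places backward in the alphabet (wrapping around).
Applying both steps to "jykycvuethlyyp": "kycvuethlyypjy", then "ymqjishvzmmdxm".

ymqjishvzmmdxm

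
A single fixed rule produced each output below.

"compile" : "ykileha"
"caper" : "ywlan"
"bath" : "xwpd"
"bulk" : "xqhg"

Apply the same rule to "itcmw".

epyis

Each output is the input with this applied: shift every letter 4 places backward in the alphabet (wrapping around).
For "itcmw" the result is "epyis".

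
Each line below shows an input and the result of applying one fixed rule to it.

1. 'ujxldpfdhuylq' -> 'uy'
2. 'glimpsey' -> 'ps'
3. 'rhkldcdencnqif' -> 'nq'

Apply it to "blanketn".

In each case the input is transformed by: move the last 2 characters to the front (rotate right by 2), then keep only the last 2 characters.
On "blanketn": the first step gives "tnblanke", and the second then gives "ke".

ke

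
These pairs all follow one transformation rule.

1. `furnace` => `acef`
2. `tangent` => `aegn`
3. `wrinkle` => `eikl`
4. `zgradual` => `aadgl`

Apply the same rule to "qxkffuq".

ffkq

Each output is the input with this applied: sort the characters into alphabetical order, then delete the last 3 characters.
So "qxkffuq" becomes "ffkq".
(Check on "furnace": → "acefnru" → "acef" ✓)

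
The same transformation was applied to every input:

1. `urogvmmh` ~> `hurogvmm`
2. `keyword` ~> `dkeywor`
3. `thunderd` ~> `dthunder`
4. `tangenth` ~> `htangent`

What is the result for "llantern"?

nllanter

Each output is the input with this applied: move the last character to the front.
Doing the same to "llantern": "nllanter".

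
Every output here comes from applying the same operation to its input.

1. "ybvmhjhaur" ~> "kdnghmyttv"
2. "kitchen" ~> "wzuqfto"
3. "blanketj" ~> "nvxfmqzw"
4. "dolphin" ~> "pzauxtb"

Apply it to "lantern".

The transformation: take characters alternately from the front and the back (1st, last, 2nd, 2nd-last, ...), then shift every letter 12 places forward in the alphabet (wrapping around).
For "lantern", step one produces "lnarnet"; step two turns that into "xzmdzqf".

xzmdzqf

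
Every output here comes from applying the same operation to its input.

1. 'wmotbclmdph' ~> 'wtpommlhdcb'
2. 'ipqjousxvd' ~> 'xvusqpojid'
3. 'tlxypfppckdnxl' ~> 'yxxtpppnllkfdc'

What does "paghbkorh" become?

rpokhhgba

Rule — sort the characters into reverse alphabetical order.
So "paghbkorh" becomes "rpokhhgba".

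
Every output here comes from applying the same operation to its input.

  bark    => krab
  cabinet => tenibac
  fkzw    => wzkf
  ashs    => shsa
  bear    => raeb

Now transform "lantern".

nretnal

Each output is the input with this applied: reverse the string.
"lantern" → "nretnal".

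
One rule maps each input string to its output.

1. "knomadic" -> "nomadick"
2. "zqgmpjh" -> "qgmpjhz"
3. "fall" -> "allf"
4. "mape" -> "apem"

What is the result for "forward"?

Each output is the input with this applied: move the first character to the end.
On "forward" that produces "orwardf".

orwardf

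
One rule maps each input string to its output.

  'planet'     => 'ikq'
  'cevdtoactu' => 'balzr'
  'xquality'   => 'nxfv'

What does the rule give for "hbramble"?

yxyb

Rule — keep every other character starting from the second (positions 2nd, 4th, 6th, ...), then shift every letter 3 places backward in the alphabet (wrapping around).
"hbramble" → "yxyb".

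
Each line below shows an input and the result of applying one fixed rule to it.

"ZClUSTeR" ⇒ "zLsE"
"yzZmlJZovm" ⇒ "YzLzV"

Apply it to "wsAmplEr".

What's happening: keep every other character starting from the first (positions 1st, 3rd, 5th, ...), then flip the case of every letter.
"wsAmplEr" → "wApE" → "WaPe".

WaPe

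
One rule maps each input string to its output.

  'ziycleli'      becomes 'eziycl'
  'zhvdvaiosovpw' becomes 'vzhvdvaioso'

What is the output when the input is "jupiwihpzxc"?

zjupiwihp

The pattern: delete the last 2 characters, then move the last character to the front.
Working it through for "jupiwihpzxc": intermediate "jupiwihpz", final "zjupiwihp".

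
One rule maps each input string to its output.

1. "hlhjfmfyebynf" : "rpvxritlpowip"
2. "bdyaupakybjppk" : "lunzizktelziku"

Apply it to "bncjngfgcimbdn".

lxxnmltwxsqmpq

The rule is to take characters alternately from the front and the back (1st, last, 2nd, 2nd-last, ...), then shift every letter 10 places forward in the alphabet (wrapping around).
Working it through for "bncjngfgcimbdn": intermediate "bnndcbjmnigcfg", final "lxxnmltwxsqmpq".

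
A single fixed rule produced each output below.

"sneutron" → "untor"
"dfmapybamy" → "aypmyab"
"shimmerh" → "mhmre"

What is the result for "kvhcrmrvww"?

In each case the input is transformed by: delete the first 3 characters, then take characters alternately from the front and the back (1st, last, 2nd, 2nd-last, ...).
Working it through for "kvhcrmrvww": intermediate "crmrvww", final "cwrwmvr".

cwrwmvr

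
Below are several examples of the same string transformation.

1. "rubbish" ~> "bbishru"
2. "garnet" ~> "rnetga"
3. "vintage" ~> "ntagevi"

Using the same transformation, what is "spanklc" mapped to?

Rule — move the first 2 characters to the end (rotate left by 2).
So "spanklc" becomes "anklcsp".

anklcsp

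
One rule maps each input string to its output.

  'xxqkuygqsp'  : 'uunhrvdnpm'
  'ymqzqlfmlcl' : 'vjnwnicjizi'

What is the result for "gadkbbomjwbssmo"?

dxahyyljgtyppjl

In each case the input is transformed by: shift every letter 3 places backward in the alphabet (wrapping around).
Applying that to "gadkbbomjwbssmo" gives "dxahyyljgtyppjl".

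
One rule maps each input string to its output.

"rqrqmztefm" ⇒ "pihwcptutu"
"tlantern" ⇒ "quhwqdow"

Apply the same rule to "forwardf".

Rule — reverse the string, then shift every letter 3 places forward in the alphabet (wrapping around).
Starting from "forwardf": after the first operation, "fdrawrof"; after the second, "igudzuri".

igudzuri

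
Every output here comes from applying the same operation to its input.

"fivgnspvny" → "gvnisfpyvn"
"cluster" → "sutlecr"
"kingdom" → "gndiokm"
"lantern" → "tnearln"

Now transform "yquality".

What's happening: move the first 3 characters to the end (rotate left by 3), then take characters alternately from the front and the back (1st, last, 2nd, 2nd-last, ...).
Applying both steps to "yquality": "alityyqu", then "aulqiyty".
(Check on "cluster": → "sterclu" → "sutlecr" ✓)

aulqiyty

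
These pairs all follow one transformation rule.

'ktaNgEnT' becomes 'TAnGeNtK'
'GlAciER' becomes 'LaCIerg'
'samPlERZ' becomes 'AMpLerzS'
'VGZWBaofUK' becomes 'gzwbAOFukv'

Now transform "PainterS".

Looking at the pairs, the operation is to flip the case of every letter, then move the first character to the end.
So "PainterS" becomes "AINTERsp".

AINTERsp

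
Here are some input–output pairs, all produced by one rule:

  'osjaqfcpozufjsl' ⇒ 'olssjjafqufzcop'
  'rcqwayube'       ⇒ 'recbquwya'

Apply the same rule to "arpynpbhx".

axrhpbypn

What's happening: take characters alternately from the front and the back (1st, last, 2nd, 2nd-last, ...).
Applying that to "arpynpbhx" gives "axrhpbypn".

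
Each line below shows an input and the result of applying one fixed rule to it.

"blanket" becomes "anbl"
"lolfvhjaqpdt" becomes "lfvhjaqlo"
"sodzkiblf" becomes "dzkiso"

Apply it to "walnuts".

The pattern: delete the last 3 characters, then move the first 2 characters to the end (rotate left by 2).
Starting from "walnuts": after the first operation, "waln"; after the second, "lnwa".

lnwa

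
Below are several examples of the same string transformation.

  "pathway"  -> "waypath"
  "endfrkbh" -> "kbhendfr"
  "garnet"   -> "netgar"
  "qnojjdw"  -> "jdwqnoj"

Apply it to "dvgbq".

The transformation: move the last 3 characters to the front (rotate right by 3).
Doing the same to "dvgbq": "gbqdv".

gbqdv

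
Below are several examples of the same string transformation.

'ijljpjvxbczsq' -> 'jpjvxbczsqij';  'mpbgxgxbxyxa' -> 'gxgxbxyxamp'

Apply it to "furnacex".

nacexfu

Each output is the input with this applied: move the first 2 characters to the end (rotate left by 2), then delete the first character.
For "furnacex", step one produces "rnacexfu"; step two turns that into "nacexfu".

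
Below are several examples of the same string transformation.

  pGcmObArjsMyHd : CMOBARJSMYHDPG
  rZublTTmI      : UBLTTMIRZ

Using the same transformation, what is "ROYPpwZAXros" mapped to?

The pattern: move the first 2 characters to the end (rotate left by 2), then convert every letter to uppercase.
Applying that to "ROYPpwZAXros" gives "YPPWZAXROSRO".

YPPWZAXROSRO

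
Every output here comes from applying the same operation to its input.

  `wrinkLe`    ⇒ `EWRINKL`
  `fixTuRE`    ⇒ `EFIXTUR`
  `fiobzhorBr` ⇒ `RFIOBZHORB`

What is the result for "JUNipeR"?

The transformation: move the last character to the front, then convert every letter to uppercase.
So "JUNipeR" becomes "RJUNIPE".

RJUNIPE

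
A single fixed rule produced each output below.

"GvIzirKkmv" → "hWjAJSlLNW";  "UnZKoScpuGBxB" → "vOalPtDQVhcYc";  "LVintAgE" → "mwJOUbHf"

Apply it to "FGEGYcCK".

Looking at the pairs, the operation is to flip the case of every letter, then shift every letter 1 place forward in the alphabet (wrapping around).
For "FGEGYcCK", step one produces "fgegyCck"; step two turns that into "ghfhzDdl".

ghfhzDdl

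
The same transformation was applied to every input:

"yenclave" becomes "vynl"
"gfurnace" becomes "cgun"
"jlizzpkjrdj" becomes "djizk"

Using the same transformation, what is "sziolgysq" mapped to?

ssil

In each case the input is transformed by: move the last 3 characters to the front (rotate right by 3), then keep every other character starting from the second (positions 2nd, 4th, 6th, ...).
Working it through for "sziolgysq": intermediate "ysqsziolg", final "ssil".
(Check on "yenclave": → "aveyencl" → "vynl" ✓)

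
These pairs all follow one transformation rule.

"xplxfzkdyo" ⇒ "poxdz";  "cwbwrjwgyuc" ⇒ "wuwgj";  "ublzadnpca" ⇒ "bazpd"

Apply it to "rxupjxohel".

xlphx

Looking at the pairs, the operation is to keep every other character starting from the second (positions 2nd, 4th, 6th, ...), then take characters alternately from the front and the back (1st, last, 2nd, 2nd-last, ...).
On "rxupjxohel" that produces "xlphx".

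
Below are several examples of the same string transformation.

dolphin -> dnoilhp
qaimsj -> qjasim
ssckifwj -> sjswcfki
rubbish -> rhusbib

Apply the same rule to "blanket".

btleakn

The transformation: take characters alternately from the front and the back (1st, last, 2nd, 2nd-last, ...).
On "blanket" that produces "btleakn".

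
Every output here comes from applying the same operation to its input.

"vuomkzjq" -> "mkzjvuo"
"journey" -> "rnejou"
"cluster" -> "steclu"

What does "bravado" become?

vadbra

In each case the input is transformed by: delete the last character, then move the first 3 characters to the end (rotate left by 3).
So "bravado" becomes "vadbra".
(Check on "cluster": → "cluste" → "steclu" ✓)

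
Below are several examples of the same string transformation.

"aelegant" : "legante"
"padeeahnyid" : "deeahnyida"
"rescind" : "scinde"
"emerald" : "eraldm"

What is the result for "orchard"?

In each case the input is transformed by: delete the first character, then move the first character to the end.
Starting from "orchard": after the first operation, "rchard"; after the second, "chardr".

chardr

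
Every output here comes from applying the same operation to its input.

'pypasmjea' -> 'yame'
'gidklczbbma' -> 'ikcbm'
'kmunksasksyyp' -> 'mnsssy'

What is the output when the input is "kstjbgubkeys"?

sjgbes

What's happening: keep every other character starting from the second (positions 2nd, 4th, 6th, ...).
Applying that to "kstjbgubkeys" gives "sjgbes".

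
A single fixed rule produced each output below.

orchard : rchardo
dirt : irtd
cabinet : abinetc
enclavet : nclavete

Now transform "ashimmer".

In each case the input is transformed by: move the first character to the end.
Doing the same to "ashimmer": "shimmera".

shimmera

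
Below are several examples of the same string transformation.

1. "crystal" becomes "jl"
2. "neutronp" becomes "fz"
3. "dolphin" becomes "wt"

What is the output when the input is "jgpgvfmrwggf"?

aqhq

Each output is the input with this applied: keep one character in every 3, starting at position 3 (positions 3rd, 6th, 9th, ...), then shift every letter 11 places forward in the alphabet (wrapping around).
Starting from "jgpgvfmrwggf": after the first operation, "pfwf"; after the second, "aqhq".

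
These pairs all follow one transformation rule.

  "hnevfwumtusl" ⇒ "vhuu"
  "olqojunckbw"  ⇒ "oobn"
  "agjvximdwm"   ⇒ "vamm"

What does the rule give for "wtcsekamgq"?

Each output is the input with this applied: keep one character in every 3, starting at position 1 (positions 1st, 4th, 7th, ...), then swap each adjacent pair of characters (1↔2, 3↔4, ...).
For "wtcsekamgq", step one produces "wsaq"; step two turns that into "swqa".

swqa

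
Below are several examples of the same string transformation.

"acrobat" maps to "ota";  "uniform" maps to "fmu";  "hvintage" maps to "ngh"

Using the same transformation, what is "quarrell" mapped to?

rlq

Rule — keep one character in every 3, starting at position 1 (positions 1st, 4th, 7th, ...), then move the first character to the end.
Applying that to "quarrell" gives "rlq".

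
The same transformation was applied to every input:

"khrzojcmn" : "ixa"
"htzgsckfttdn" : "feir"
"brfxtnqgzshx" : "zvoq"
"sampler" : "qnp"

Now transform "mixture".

The pattern: keep one character in every 3, starting at position 1 (positions 1st, 4th, 7th, ...), then shift every letter 2 places backward in the alphabet (wrapping around).
Applying both steps to "mixture": "mte", then "krc".
(Check on "htzgsckfttdn": → "hgkt" → "feir" ✓)

krc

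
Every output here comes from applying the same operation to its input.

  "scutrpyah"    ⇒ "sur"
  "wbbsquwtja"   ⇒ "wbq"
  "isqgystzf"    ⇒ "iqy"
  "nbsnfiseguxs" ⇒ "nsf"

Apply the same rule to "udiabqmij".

uib

Looking at the pairs, the operation is to keep every other character starting from the first (positions 1st, 3rd, 5th, ...), then keep only the first 3 characters.
Applying both steps to "udiabqmij": "uibmj", then "uib".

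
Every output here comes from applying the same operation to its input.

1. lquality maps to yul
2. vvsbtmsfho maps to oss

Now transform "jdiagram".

Each output is the input with this applied: take characters alternately from the front and the back (1st, last, 2nd, 2nd-last, ...), then keep one character in every 3, starting at position 2 (positions 2nd, 5th, 8th, ...).
Applying both steps to "jdiagram": "jmdairag", then "mig".

mig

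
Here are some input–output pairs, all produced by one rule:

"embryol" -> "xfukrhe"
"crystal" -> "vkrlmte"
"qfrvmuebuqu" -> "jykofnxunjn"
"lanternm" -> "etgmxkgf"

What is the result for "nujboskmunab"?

gncuhldfngtu

The pattern: shift every letter 7 places backward in the alphabet (wrapping around).
Applying that to "nujboskmunab" gives "gncuhldfngtu".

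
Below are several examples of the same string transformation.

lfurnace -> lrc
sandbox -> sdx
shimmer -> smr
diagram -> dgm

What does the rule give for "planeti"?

What's happening: keep one character in every 3, starting at position 1 (positions 1st, 4th, 7th, ...).
Applying that to "planeti" gives "pni".

pni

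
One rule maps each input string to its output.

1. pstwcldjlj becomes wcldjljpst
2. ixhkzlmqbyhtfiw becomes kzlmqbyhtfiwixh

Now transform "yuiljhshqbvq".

ljhshqbvqyui

In each case the input is transformed by: move the first 3 characters to the end (rotate left by 3).
Doing the same to "yuiljhshqbvq": "ljhshqbvqyui".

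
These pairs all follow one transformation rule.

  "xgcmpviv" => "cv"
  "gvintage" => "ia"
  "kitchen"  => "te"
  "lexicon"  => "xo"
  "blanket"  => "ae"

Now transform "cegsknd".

gn

The rule is to keep one character in every 3, starting at position 3 (positions 3rd, 6th, 9th, ...).
On "cegsknd" that produces "gn".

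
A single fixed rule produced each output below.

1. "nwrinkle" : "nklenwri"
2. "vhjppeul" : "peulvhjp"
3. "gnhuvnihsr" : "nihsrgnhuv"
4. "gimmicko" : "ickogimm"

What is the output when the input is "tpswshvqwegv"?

The pattern: swap the front and back halves of the string.
Applying that to "tpswshvqwegv" gives "vqwegvtpswsh".

vqwegvtpswsh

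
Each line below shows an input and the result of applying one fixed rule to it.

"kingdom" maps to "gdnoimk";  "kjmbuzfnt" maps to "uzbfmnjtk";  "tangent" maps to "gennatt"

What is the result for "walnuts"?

Looking at the pairs, the operation is to take characters alternately from the front and the back (1st, last, 2nd, 2nd-last, ...), then reverse the string.
"walnuts" → "nultasw".
(Check on "kingdom": → "kmiondg" → "gdnoimk" ✓)

nultasw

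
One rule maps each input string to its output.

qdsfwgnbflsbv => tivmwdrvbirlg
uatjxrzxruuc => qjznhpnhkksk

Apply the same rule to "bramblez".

hqcrbupr

The pattern: move the first character to the end, then shift every letter 10 places backward in the alphabet (wrapping around).
For "bramblez" the result is "hqcrbupr".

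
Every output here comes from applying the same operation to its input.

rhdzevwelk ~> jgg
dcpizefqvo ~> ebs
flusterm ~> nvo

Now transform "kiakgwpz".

kib

The pattern: shift every letter 2 places forward in the alphabet (wrapping around), then keep one character in every 3, starting at position 2 (positions 2nd, 5th, 8th, ...).
Applying both steps to "kiakgwpz": "mkcmiyrb", then "kib".
(Check on "rhdzevwelk": → "tjfbgxygnm" → "jgg" ✓)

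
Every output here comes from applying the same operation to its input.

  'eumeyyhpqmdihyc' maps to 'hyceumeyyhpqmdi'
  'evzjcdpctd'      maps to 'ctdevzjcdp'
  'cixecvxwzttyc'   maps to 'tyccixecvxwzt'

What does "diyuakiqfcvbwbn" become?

wbndiyuakiqfcvb

Each output is the input with this applied: move the last 3 characters to the front (rotate right by 3).
So "diyuakiqfcvbwbn" becomes "wbndiyuakiqfcvb".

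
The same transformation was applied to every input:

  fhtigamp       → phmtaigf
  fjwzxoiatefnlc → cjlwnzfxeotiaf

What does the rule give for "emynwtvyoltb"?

What's happening: take characters alternately from the front and the back (1st, last, 2nd, 2nd-last, ...), then move the first character to the end.
On "emynwtvyoltb": the first step gives "ebmtylnowytv", and the second then gives "bmtylnowytve".

bmtylnowytve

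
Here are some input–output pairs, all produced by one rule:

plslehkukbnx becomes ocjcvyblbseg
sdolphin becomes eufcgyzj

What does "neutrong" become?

The transformation: shift every letter 9 places backward in the alphabet (wrapping around), then swap the first and last characters.
Starting from "neutrong": after the first operation, "evlkifex"; after the second, "xvlkifee".

xvlkifee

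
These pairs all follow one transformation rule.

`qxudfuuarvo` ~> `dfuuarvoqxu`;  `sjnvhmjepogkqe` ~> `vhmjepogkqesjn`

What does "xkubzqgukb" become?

Looking at the pairs, the operation is to move the first 3 characters to the end (rotate left by 3).
For "xkubzqgukb" the result is "bzqgukbxku".

bzqgukbxku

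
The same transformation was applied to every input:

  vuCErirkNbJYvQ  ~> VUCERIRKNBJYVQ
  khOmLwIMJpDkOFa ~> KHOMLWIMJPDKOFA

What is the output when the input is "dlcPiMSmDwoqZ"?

Each output is the input with this applied: convert every letter to uppercase.
Doing the same to "dlcPiMSmDwoqZ": "DLCPIMSMDWOQZ".

DLCPIMSMDWOQZ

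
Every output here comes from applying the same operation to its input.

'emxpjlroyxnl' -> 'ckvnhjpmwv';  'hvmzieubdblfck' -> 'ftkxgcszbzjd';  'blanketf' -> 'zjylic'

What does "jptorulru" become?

The pattern: delete the last 2 characters, then shift every letter 2 places backward in the alphabet (wrapping around).
So "jptorulru" becomes "hnrmpsj".

hnrmpsj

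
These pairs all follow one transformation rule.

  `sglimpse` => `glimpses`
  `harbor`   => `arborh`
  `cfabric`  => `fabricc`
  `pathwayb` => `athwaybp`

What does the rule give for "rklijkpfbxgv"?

Looking at the pairs, the operation is to move the first character to the end.
Doing the same to "rklijkpfbxgv": "klijkpfbxgvr".

klijkpfbxgvr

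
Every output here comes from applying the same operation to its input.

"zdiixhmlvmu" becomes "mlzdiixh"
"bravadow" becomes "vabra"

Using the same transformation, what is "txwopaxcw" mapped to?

patxwo

Rule — delete the last 3 characters, then move the last 2 characters to the front (rotate right by 2).
On "txwopaxcw": the first step gives "txwopa", and the second then gives "patxwo".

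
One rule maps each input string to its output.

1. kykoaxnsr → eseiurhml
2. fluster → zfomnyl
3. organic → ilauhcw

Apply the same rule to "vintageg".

pchnuaya

The transformation: shift every letter 6 places backward in the alphabet (wrapping around).
On "vintageg" that produces "pchnuaya".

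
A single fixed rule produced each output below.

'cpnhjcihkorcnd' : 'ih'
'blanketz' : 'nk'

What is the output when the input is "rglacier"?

ac

Rule — take characters alternately from the front and the back (1st, last, 2nd, 2nd-last, ...), then keep only the last 2 characters.
Starting from "rglacier": after the first operation, "rrgeliac"; after the second, "ac".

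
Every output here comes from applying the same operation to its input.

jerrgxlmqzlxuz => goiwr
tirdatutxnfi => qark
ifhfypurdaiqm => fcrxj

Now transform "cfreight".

zbe

The rule is to keep one character in every 3, starting at position 1 (positions 1st, 4th, 7th, ...), then shift every letter 3 places backward in the alphabet (wrapping around).
Applying that to "cfreight" gives "zbe".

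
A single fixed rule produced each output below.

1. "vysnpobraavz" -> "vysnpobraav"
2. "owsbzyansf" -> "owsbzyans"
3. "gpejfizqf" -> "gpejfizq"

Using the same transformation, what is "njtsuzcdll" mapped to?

njtsuzcdl

In each case the input is transformed by: delete the last character.
So "njtsuzcdll" becomes "njtsuzcdl".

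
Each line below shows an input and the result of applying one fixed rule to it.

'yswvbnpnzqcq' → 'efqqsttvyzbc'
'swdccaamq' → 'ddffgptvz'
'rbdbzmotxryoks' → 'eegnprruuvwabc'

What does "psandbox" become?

degqrsva

What's happening: sort the characters into alphabetical order, then shift every letter 3 places forward in the alphabet (wrapping around).
For "psandbox", step one produces "abdnopsx"; step two turns that into "degqrsva".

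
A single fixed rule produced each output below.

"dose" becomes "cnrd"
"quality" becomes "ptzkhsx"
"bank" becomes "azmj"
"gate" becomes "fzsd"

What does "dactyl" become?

Rule — shift every letter 1 place backward in the alphabet (wrapping around).
For "dactyl" the result is "czbsxk".

czbsxk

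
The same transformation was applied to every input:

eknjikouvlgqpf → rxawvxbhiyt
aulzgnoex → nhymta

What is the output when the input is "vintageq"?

Rule — shift every letter 13 places forward in the alphabet (wrapping around) — i.e. ROT13, then delete the last 3 characters.
Starting from "vintageq": after the first operation, "ivagntrd"; after the second, "ivagn".
(Check on "eknjikouvlgqpf": → "rxawvxbhiytdcs" → "rxawvxbhiyt" ✓)

ivagn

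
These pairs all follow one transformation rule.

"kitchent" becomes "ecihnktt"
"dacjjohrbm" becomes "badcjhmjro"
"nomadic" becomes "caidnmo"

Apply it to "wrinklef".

fekinlwr

In each case the input is transformed by: sort the characters into alphabetical order, then swap each adjacent pair of characters (1↔2, 3↔4, ...).
Starting from "wrinklef": after the first operation, "efiklnrw"; after the second, "fekinlwr".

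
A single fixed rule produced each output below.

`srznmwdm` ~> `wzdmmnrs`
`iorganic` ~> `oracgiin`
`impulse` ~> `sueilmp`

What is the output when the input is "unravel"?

uvaelnr

Each output is the input with this applied: sort the characters into alphabetical order, then move the last 2 characters to the front (rotate right by 2).
"unravel" → "uvaelnr".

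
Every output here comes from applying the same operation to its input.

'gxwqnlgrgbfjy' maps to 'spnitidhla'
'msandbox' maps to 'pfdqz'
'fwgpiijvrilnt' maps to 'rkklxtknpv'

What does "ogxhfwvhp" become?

jhyxjr

The rule is to shift every letter 2 places forward in the alphabet (wrapping around), then delete the first 3 characters.
On "ogxhfwvhp" that produces "jhyxjr".
(Check on "msandbox": → "oucpfdqz" → "pfdqz" ✓)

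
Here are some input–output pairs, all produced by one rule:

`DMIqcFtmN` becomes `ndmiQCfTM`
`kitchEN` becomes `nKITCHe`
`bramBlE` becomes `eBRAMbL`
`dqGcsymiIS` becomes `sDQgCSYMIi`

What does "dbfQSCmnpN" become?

What's happening: move the last character to the front, then flip the case of every letter.
On "dbfQSCmnpN": the first step gives "NdbfQSCmnp", and the second then gives "nDBFqscMNP".

nDBFqscMNP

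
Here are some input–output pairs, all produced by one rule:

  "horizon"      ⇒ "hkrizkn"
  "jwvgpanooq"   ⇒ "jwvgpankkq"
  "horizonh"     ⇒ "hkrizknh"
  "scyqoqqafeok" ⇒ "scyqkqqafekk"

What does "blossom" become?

blksskm

Each output is the input with this applied: replace every "o" with "k".
On "blossom" that produces "blksskm".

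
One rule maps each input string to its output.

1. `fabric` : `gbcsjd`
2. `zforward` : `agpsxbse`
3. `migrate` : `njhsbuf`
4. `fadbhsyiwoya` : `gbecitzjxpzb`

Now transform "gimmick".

The pattern: shift every letter 1 place forward in the alphabet (wrapping around).
For "gimmick" the result is "hjnnjdl".

hjnnjdl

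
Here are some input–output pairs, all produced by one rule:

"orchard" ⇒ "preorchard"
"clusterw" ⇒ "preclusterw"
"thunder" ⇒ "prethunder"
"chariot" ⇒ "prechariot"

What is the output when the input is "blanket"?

preblanket

The rule is to prepend "pre".
For "blanket" the result is "preblanket".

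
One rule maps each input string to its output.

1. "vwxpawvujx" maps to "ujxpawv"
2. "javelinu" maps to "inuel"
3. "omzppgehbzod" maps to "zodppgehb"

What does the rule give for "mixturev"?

The transformation: delete the first 3 characters, then move the last 3 characters to the front (rotate right by 3).
So "mixturev" becomes "revtu".
(Check on "javelinu": → "elinu" → "inuel" ✓)

revtu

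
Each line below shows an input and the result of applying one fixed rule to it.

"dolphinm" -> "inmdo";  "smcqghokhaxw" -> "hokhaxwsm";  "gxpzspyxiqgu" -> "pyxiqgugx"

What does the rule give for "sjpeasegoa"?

segoasj

Rule — move the first 2 characters to the end (rotate left by 2), then delete the first 3 characters.
Applying that to "sjpeasegoa" gives "segoasj".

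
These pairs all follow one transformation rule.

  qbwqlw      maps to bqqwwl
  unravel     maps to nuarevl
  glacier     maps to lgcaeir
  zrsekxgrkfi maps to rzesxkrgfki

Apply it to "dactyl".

adtcly

The rule is to swap each adjacent pair of characters (1↔2, 3↔4, ...).
Doing the same to "dactyl": "adtcly".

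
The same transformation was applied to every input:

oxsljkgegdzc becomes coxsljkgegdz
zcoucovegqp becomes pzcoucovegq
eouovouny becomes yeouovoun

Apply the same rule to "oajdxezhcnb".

boajdxezhcn

What's happening: move the last character to the front.
Applying that to "oajdxezhcnb" gives "boajdxezhcn".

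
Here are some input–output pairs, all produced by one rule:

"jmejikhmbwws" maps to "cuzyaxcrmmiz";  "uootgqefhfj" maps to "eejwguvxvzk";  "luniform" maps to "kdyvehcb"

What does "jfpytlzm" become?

The pattern: move the first character to the end, then shift every letter 10 places backward in the alphabet (wrapping around).
On "jfpytlzm": the first step gives "fpytlzmj", and the second then gives "vfojbpcz".
(Check on "luniform": → "uniforml" → "kdyvehcb" ✓)

vfojbpcz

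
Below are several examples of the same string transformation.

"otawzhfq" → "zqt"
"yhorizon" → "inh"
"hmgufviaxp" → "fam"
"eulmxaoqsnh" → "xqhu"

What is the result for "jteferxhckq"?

Looking at the pairs, the operation is to keep one character in every 3, starting at position 2 (positions 2nd, 5th, 8th, ...), then move the first character to the end.
For "jteferxhckq", step one produces "tehq"; step two turns that into "ehqt".

ehqt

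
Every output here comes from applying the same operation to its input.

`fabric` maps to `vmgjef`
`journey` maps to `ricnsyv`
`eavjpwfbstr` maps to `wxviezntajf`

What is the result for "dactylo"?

cpshegx

Each output is the input with this applied: move the last 3 characters to the front (rotate right by 3), then shift every letter 4 places forward in the alphabet (wrapping around).
On "dactylo" that produces "cpshegx".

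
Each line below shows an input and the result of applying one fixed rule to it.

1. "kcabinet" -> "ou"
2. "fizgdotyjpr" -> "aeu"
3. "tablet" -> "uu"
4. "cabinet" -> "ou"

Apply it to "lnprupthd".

Each output is the input with this applied: shift every letter 1 place forward in the alphabet (wrapping around), then keep only the vowels.
Applying both steps to "lnprupthd": "moqsvquie", then "ouie".

ouie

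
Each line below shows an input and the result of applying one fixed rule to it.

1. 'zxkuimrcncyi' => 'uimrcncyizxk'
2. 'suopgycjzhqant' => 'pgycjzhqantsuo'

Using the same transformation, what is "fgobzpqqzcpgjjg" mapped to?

The rule is to move the first 3 characters to the end (rotate left by 3).
Doing the same to "fgobzpqqzcpgjjg": "bzpqqzcpgjjgfgo".

bzpqqzcpgjjgfgo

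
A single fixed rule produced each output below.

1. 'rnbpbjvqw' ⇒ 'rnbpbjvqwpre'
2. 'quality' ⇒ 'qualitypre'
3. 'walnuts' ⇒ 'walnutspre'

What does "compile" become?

In each case the input is transformed by: append "pre".
Doing the same to "compile": "compilepre".

compilepre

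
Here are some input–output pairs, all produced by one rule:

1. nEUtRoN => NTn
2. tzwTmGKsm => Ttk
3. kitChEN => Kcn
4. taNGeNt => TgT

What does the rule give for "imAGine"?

IgE

Looking at the pairs, the operation is to flip the case of every letter, then keep one character in every 3, starting at position 1 (positions 1st, 4th, 7th, ...).
For "imAGine", step one produces "IMagINE"; step two turns that into "IgE".
(Check on "taNGeNt": → "TAngEnT" → "TgT" ✓)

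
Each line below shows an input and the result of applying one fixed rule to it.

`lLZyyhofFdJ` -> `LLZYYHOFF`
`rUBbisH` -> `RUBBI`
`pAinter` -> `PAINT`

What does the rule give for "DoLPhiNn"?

Rule — delete the last 2 characters, then convert every letter to uppercase.
Starting from "DoLPhiNn": after the first operation, "DoLPhi"; after the second, "DOLPHI".

DOLPHI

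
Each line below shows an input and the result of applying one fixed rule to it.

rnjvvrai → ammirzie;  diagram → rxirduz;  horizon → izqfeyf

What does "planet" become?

revkgc

What's happening: shift every letter 9 places backward in the alphabet (wrapping around), then move the first 2 characters to the end (rotate left by 2).
Starting from "planet": after the first operation, "gcrevk"; after the second, "revkgc".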